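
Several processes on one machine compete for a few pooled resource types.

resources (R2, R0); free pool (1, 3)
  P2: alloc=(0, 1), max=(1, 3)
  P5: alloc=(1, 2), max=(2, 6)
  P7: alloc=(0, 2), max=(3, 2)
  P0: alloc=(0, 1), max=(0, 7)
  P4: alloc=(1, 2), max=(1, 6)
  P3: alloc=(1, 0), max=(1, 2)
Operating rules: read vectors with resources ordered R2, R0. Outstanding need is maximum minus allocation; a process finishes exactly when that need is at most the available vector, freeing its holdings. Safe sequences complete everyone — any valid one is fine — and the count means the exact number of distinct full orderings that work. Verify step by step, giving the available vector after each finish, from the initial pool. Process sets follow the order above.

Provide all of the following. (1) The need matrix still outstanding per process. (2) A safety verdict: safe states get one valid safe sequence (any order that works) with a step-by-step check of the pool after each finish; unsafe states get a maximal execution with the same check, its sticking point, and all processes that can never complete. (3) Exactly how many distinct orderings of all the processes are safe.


(1) Remaining need (order R2, R0):
  P2: (1, 2)
  P5: (1, 4)
  P7: (3, 0)
  P0: (0, 6)
  P4: (0, 4)
  P3: (0, 2)
(2) The state is SAFE; one workable sequence: P2, P3, P4, P0, P5, P7.
Key observation: at P2 the run first touches a limit — (1, 2) against (1, 3), exact on a resource it actually requests.
Verifying each step:
  pool = (1, 3)
  run P2 (needs (1, 2), free (1, 3)); after release of (0, 1) the pool is (1, 4)
  run P3 (needs (0, 2), free (1, 4)); after release of (1, 0) the pool is (2, 4)
  run P4 (needs (0, 4), free (2, 4)); after release of (1, 2) the pool is (3, 6)
  run P0 (needs (0, 6), free (3, 6)); after release of (0, 1) the pool is (3, 7)
  run P5 (needs (1, 4), free (3, 7)); after release of (1, 2) the pool is (4, 9)
  run P7 (needs (3, 0), free (4, 9)); after release of (0, 2) the pool is (4, 11)
(3) Precisely 56 of the possible complete orderings are safe sequences.


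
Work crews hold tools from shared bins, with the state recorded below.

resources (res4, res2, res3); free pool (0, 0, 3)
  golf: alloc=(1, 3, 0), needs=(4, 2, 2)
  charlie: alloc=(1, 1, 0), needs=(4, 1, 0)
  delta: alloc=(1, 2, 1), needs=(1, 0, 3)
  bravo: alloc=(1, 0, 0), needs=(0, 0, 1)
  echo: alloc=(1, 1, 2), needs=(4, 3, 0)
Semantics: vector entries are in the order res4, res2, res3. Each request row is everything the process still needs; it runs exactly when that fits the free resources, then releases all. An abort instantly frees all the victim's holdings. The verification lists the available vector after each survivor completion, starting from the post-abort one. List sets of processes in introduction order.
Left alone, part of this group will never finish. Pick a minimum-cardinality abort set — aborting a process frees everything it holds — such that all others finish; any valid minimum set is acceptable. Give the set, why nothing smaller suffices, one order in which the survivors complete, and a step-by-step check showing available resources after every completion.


Minimum abort set: golf and echo.
Key observation: the returned (2, 4, 2) from golf and echo is what brings charlie — unrunnable before, under any order — into play at step 3.
Minimality, checking each single-abort alternative: golf alone leaves charlie blocked (short on res4); charlie alone leaves golf blocked (short on res4); delta alone leaves golf blocked (short on res4); bravo alone leaves golf blocked (short on res4); echo alone leaves golf blocked (short on res4).
The survivors complete as delta, bravo, charlie. Walking it through (starting from the post-abort pool):
  pool = (2, 4, 5)
  delta: need (1, 0, 3) fits (2, 4, 5); releases (1, 2, 1), pool now (3, 6, 6)
  bravo: need (0, 0, 1) fits (3, 6, 6); releases (1, 0, 0), pool now (4, 6, 6)
  charlie: need (4, 1, 0) fits (4, 6, 6); releases (1, 1, 0), pool now (5, 7, 6)


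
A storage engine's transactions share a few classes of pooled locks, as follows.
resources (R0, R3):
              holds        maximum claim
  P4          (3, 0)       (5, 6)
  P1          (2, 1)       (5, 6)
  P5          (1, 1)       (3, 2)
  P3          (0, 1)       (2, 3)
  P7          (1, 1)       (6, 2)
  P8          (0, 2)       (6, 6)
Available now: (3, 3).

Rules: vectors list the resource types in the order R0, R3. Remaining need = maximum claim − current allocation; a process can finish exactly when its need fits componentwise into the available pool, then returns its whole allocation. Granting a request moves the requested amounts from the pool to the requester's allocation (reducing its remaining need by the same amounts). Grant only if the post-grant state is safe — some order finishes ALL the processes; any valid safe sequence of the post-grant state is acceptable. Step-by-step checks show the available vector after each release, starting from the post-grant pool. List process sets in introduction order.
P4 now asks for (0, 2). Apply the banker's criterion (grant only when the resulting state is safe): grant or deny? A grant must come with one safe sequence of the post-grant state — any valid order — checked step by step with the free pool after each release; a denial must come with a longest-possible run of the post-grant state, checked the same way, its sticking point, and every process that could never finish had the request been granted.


DENY: after the grant no complete ordering would exist.
Key observation: after P5, P3 the pool peaks at (4, 3), and each blocked process is short somewhere: P4 on R3; P1 on R3; P7 on R0; P8 on R0, R3.
After a pretend grant, a maximal execution: P5, P3 — then nothing else fits. Check, step by step:
  pool = (3, 1)
  P5: need (2, 1) fits (3, 1); releases (1, 1), pool now (4, 2)
  P3: need (2, 2) fits (4, 2); releases (0, 1), pool now (4, 3)
  P4 still needs (2, 4) but only (4, 3) is free — short on R3
  P1 still needs (3, 5) but only (4, 3) is free — short on R3
  P7 still needs (5, 1) but only (4, 3) is free — short on R0
  P8 still needs (6, 4) but only (4, 3) is free — short on R0 and R3
Had the request been granted, P4, P1, P7 and P8 could never finish.


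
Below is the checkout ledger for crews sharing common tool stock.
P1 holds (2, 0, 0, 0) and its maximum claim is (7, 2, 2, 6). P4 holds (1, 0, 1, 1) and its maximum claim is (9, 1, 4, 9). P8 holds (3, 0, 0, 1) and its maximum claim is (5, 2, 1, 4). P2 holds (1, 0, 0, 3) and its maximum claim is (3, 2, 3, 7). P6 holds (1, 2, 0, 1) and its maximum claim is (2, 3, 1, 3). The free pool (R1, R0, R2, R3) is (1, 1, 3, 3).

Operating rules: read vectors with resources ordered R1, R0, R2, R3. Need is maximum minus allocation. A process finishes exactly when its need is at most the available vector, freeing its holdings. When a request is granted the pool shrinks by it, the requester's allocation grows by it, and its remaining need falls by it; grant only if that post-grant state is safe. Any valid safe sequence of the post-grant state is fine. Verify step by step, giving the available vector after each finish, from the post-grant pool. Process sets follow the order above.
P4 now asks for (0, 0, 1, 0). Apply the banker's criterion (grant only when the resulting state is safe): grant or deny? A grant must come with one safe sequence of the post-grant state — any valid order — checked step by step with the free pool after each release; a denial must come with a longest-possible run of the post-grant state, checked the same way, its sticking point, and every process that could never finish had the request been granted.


DENY: after the grant no complete ordering would exist.
Key observation: after P6, P8 the pool peaks at (5, 3, 2, 5), and each blocked process is short somewhere: P1 on R3; P4 on R1, R3; P2 on R2.
After a pretend grant, a maximal execution: P6, P8 — then nothing else fits. Step-by-step check:
  pool = (1, 1, 2, 3)
  run P6 (needs (1, 1, 1, 2), free (1, 1, 2, 3)); after release of (1, 2, 0, 1) the pool is (2, 3, 2, 4)
  run P8 (needs (2, 2, 1, 3), free (2, 3, 2, 4)); after release of (3, 0, 0, 1) the pool is (5, 3, 2, 5)
  blocked: P1 wants (5, 2, 2, 6), pool (5, 3, 2, 5) — not enough R3
  blocked: P4 wants (8, 1, 2, 8), pool (5, 3, 2, 5) — not enough R1 and R3
  blocked: P2 wants (2, 2, 3, 4), pool (5, 3, 2, 5) — not enough R2
Processes that could never finish after the grant: P1, P4 and P2.


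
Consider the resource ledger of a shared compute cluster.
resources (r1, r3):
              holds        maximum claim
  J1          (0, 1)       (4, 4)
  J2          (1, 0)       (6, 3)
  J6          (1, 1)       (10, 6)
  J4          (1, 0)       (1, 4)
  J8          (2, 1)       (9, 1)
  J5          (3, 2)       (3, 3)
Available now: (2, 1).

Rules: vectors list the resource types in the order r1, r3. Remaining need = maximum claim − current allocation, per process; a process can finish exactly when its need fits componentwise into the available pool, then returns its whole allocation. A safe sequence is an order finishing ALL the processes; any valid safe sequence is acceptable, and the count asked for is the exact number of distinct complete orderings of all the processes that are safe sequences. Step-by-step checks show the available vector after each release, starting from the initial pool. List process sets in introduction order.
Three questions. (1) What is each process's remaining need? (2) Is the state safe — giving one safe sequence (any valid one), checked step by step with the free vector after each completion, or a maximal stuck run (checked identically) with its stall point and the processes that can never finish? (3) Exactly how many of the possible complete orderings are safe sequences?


(1) Outstanding need per process (order r1, r3):
  J1: (4, 3)
  J2: (5, 3)
  J6: (9, 5)
  J4: (0, 4)
  J8: (7, 0)
  J5: (0, 1)
(2) SAFE — a valid safe sequence is J5, J1, J2, J4, J8, J6.
Key observation: J5 marks the first exact bind of the order: its need (0, 1) fits the free (2, 1) with zero slack on a requested resource.
Verifying each step:
  pool = (2, 1)
  J5: need (0, 1) fits (2, 1); releases (3, 2), pool now (5, 3)
  J1: need (4, 3) fits (5, 3); releases (0, 1), pool now (5, 4)
  J2: need (5, 3) fits (5, 4); releases (1, 0), pool now (6, 4)
  J4: need (0, 4) fits (6, 4); releases (1, 0), pool now (7, 4)
  J8: need (7, 0) fits (7, 4); releases (2, 1), pool now (9, 5)
  J6: need (9, 5) fits (9, 5); releases (1, 1), pool now (10, 6)
(3) Precisely 3 of the possible complete orderings are safe sequences.


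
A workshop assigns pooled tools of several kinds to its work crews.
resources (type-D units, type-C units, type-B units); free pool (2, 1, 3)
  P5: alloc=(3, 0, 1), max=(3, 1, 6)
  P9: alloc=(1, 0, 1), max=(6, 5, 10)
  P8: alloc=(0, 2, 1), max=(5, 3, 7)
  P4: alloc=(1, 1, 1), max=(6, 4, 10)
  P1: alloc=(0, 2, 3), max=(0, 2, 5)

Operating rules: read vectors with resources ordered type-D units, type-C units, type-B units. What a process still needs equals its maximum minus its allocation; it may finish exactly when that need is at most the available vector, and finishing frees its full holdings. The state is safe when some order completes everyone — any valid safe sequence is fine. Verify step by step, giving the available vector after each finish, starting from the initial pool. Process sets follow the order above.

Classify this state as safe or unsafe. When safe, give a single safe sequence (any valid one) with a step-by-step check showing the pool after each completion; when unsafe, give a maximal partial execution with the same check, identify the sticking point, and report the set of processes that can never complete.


The state is UNSAFE.
Key observation: after P1, P5, P8 complete, (5, 5, 8) is the best the pool ever gets, yet each leftover process wants more type-B units.
A maximal execution: P1, P5, P8 — then nothing else fits. Verifying each step:
  pool = (2, 1, 3)
  P1: need (0, 0, 2) fits (2, 1, 3); releases (0, 2, 3), pool now (2, 3, 6)
  P5: need (0, 1, 5) fits (2, 3, 6); releases (3, 0, 1), pool now (5, 3, 7)
  P8: need (5, 1, 6) fits (5, 3, 7); releases (0, 2, 1), pool now (5, 5, 8)
  P9 still needs (5, 5, 9) but only (5, 5, 8) is free — short on type-B units
  P4 still needs (5, 3, 9) but only (5, 5, 8) is free — short on type-B units
Permanently blocked: P9 and P4.


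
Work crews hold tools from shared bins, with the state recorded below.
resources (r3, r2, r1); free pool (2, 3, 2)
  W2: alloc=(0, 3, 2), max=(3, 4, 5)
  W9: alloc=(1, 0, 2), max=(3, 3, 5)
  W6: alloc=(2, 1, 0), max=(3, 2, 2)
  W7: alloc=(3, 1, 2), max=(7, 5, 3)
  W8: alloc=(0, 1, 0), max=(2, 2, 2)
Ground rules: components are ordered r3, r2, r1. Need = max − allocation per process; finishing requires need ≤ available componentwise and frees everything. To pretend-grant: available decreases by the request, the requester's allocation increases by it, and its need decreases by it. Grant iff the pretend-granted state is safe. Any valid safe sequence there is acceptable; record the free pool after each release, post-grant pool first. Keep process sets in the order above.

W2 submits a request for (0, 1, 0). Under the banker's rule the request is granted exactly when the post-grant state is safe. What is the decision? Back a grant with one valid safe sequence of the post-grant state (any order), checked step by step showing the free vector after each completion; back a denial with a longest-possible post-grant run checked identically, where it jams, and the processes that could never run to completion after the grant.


GRANT: granting preserves safety; a valid post-grant sequence is W6, W8, W7, W2, W9.
Key observation: after the grant the pool drops to (2, 2, 2), which still lets W6 finish first and unwind the rest.
Step-by-step check of the post-grant state:
  pool = (2, 2, 2)
  run W6 (needs (1, 1, 2), free (2, 2, 2)); after release of (2, 1, 0) the pool is (4, 3, 2)
  run W8 (needs (2, 1, 2), free (4, 3, 2)); after release of (0, 1, 0) the pool is (4, 4, 2)
  run W7 (needs (4, 4, 1), free (4, 4, 2)); after release of (3, 1, 2) the pool is (7, 5, 4)
  run W2 (needs (3, 0, 3), free (7, 5, 4)); after release of (0, 4, 2) the pool is (7, 9, 6)
  run W9 (needs (2, 3, 3), free (7, 9, 6)); after release of (1, 0, 2) the pool is (8, 9, 8)


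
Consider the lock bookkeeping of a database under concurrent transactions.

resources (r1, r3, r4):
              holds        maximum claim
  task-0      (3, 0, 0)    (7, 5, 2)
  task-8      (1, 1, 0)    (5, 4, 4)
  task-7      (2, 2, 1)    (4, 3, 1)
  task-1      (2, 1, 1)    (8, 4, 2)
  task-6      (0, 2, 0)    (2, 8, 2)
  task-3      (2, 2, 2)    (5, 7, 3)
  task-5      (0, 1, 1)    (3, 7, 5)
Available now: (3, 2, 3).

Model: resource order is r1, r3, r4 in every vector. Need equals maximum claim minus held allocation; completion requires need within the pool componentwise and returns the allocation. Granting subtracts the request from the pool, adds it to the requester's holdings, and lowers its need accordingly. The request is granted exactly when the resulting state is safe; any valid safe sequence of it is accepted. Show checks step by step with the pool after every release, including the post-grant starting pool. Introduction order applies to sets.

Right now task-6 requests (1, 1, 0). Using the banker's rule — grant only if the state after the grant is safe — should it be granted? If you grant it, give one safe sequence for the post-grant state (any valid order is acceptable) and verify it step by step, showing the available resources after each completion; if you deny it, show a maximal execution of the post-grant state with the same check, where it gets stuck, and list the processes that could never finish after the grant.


DENY — the pretend-granted state is unsafe.
Key observation: after task-7, task-8 the pool peaks at (5, 4, 4), and each blocked process is short somewhere: task-0 on r3; task-1 on r1; task-6 on r3; task-3 on r3; task-5 on r3.
Pretend the grant happened; the run task-7, task-8 goes as far as possible. Walking it through:
  pool = (2, 1, 3)
  task-7 needs (2, 1, 0) <= (2, 1, 3) -> finishes; pool += (2, 2, 1) = (4, 3, 4)
  task-8 needs (4, 3, 4) <= (4, 3, 4) -> finishes; pool += (1, 1, 0) = (5, 4, 4)
  blocked: task-0 wants (4, 5, 2), pool (5, 4, 4) — not enough r3
  blocked: task-1 wants (6, 3, 1), pool (5, 4, 4) — not enough r1
  blocked: task-6 wants (1, 5, 2), pool (5, 4, 4) — not enough r3
  blocked: task-3 wants (3, 5, 1), pool (5, 4, 4) — not enough r3
  blocked: task-5 wants (3, 6, 4), pool (5, 4, 4) — not enough r3
Had the request been granted, task-0, task-1, task-6, task-3 and task-5 could never finish.


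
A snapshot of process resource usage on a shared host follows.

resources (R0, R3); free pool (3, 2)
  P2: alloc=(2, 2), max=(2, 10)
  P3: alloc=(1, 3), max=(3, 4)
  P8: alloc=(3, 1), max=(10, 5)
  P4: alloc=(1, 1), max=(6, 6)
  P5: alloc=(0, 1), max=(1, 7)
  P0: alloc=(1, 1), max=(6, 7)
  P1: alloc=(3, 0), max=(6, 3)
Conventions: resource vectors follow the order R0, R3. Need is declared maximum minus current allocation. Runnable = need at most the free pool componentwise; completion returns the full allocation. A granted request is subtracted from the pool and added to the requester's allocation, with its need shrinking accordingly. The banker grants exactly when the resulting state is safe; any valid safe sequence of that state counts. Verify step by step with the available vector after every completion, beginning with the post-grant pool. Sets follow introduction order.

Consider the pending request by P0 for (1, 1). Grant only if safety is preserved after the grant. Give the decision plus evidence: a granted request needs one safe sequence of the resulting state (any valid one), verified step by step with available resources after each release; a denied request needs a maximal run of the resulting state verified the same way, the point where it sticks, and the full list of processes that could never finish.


DENY — the pretend-granted state is unsafe.
Key observation: after P3, P1 the pool peaks at (6, 4), and each blocked process is short somewhere: P2 on R3; P8 on R0; P4 on R3; P5 on R3; P0 on R3.
Pretend the grant happened; the run P3, P1 goes as far as possible. Verifying each step:
  pool = (2, 1)
  P3: need (2, 1) fits (2, 1); releases (1, 3), pool now (3, 4)
  P1: need (3, 3) fits (3, 4); releases (3, 0), pool now (6, 4)
  blocked: P2 wants (0, 8), pool (6, 4) — not enough R3
  blocked: P8 wants (7, 4), pool (6, 4) — not enough R0
  blocked: P4 wants (5, 5), pool (6, 4) — not enough R3
  blocked: P5 wants (1, 6), pool (6, 4) — not enough R3
  blocked: P0 wants (4, 5), pool (6, 4) — not enough R3
Post-grant, the permanently blocked set is P2, P8, P4, P5 and P0.


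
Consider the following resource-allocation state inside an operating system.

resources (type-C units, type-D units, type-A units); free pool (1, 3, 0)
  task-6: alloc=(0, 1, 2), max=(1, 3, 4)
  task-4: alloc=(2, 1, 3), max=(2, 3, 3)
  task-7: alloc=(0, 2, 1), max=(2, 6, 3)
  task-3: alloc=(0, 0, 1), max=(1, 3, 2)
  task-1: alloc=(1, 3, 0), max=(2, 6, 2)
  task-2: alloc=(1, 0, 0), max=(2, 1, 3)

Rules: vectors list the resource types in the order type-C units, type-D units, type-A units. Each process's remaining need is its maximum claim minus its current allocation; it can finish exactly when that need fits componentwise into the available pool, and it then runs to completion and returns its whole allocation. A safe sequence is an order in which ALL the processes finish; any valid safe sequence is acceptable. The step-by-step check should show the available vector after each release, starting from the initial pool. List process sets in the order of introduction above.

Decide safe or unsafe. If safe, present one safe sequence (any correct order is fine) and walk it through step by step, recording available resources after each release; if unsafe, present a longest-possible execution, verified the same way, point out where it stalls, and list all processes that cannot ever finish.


The state is SAFE; one workable sequence: task-4, task-3, task-6, task-1, task-2, task-7.
Key observation: the order never hits an exact fit; task-4 is the first step at the minimum slack of 1 on its requested resources ((0, 2, 0), (1, 3, 0) free).
Check, step by step:
  pool = (1, 3, 0)
  task-4 needs (0, 2, 0) <= (1, 3, 0) -> finishes; pool += (2, 1, 3) = (3, 4, 3)
  task-3 needs (1, 3, 1) <= (3, 4, 3) -> finishes; pool += (0, 0, 1) = (3, 4, 4)
  task-6 needs (1, 2, 2) <= (3, 4, 4) -> finishes; pool += (0, 1, 2) = (3, 5, 6)
  task-1 needs (1, 3, 2) <= (3, 5, 6) -> finishes; pool += (1, 3, 0) = (4, 8, 6)
  task-2 needs (1, 1, 3) <= (4, 8, 6) -> finishes; pool += (1, 0, 0) = (5, 8, 6)
  task-7 needs (2, 4, 2) <= (5, 8, 6) -> finishes; pool += (0, 2, 1) = (5, 10, 7)


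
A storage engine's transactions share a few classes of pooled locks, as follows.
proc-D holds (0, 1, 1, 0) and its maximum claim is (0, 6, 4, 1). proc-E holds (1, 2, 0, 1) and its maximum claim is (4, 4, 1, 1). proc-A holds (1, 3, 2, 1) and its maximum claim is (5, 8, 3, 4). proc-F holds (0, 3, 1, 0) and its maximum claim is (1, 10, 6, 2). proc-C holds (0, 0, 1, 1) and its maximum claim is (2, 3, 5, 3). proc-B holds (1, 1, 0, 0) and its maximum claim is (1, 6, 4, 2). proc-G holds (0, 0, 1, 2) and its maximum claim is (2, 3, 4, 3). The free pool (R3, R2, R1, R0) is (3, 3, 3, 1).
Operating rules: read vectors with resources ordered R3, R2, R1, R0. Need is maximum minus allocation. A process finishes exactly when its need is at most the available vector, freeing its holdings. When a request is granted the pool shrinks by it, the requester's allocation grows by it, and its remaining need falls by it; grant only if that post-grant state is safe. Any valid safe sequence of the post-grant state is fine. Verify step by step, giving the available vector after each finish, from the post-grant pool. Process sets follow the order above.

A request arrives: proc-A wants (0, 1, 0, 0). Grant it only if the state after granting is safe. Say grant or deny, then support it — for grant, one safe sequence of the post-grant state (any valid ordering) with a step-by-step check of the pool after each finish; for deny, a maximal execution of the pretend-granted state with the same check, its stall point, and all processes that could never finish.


GRANT — the state after the grant stays safe, e.g. via proc-E, proc-G, proc-A, proc-B, proc-F, proc-D, proc-C.
Key observation: post-grant, (3, 2, 3, 1) remains, and an order beginning with proc-E completes everyone.
Step-by-step check of the post-grant state:
  pool = (3, 2, 3, 1)
  proc-E: need (3, 2, 1, 0) fits (3, 2, 3, 1); releases (1, 2, 0, 1), pool now (4, 4, 3, 2)
  proc-G: need (2, 3, 3, 1) fits (4, 4, 3, 2); releases (0, 0, 1, 2), pool now (4, 4, 4, 4)
  proc-A: need (4, 4, 1, 3) fits (4, 4, 4, 4); releases (1, 4, 2, 1), pool now (5, 8, 6, 5)
  proc-B: need (0, 5, 4, 2) fits (5, 8, 6, 5); releases (1, 1, 0, 0), pool now (6, 9, 6, 5)
  proc-F: need (1, 7, 5, 2) fits (6, 9, 6, 5); releases (0, 3, 1, 0), pool now (6, 12, 7, 5)
  proc-D: need (0, 5, 3, 1) fits (6, 12, 7, 5); releases (0, 1, 1, 0), pool now (6, 13, 8, 5)
  proc-C: need (2, 3, 4, 2) fits (6, 13, 8, 5); releases (0, 0, 1, 1), pool now (6, 13, 9, 6)


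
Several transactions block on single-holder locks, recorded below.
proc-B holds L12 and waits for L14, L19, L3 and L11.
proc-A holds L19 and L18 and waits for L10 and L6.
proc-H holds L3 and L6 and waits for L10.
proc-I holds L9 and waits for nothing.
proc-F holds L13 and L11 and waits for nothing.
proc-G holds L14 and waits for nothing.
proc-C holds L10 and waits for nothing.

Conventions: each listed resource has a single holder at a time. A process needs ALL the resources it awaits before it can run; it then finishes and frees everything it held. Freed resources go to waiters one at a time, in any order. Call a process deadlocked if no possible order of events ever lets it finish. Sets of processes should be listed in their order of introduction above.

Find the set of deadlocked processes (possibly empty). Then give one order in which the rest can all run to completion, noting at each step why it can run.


The deadlocked set is empty.
Key observation: the waits form no ring: some process can always run, and its releases unblock the others one by one.
The rest can finish in the order proc-G, proc-C, proc-I, proc-H, proc-F, proc-A, proc-B.
Check, step by step:
  proc-G waits on nothing -> runs at once and releases L14
  proc-C waits on nothing -> runs at once and releases L10
  proc-I waits on nothing -> runs at once and releases L9
  proc-H waits on L10 — all released -> runs and releases L3 and L6
  proc-F waits on nothing -> runs at once and releases L13 and L11
  proc-A waits on L10 and L6 — all released -> runs and releases L19 and L18
  proc-B waits on L14, L19, L3 and L11 — all released -> runs and releases L12


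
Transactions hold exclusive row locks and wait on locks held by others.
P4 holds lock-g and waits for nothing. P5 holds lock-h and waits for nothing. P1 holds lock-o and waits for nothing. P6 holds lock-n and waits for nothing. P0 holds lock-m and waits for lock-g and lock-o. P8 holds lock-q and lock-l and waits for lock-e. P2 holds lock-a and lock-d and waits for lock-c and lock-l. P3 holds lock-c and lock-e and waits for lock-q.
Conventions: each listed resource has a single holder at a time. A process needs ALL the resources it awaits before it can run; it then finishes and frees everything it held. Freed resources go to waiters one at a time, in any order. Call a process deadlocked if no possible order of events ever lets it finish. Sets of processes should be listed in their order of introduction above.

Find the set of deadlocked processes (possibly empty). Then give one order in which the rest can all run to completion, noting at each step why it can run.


Deadlocked: P8, P2 and P3.
Key observation: the loop P8 -> P3 -> P8 blocks itself forever; P2 waits into the deadlock from upstream.
A valid finishing order for the others: P6, P1, P5, P4, P0.
Step-by-step check:
  run P6 (it waits on nothing); releases lock-n
  run P1 (it waits on nothing); releases lock-o
  run P5 (it waits on nothing); releases lock-h
  run P4 (it waits on nothing); releases lock-g
  run P0 (all its waits — lock-g and lock-o — are resolved); releases lock-m


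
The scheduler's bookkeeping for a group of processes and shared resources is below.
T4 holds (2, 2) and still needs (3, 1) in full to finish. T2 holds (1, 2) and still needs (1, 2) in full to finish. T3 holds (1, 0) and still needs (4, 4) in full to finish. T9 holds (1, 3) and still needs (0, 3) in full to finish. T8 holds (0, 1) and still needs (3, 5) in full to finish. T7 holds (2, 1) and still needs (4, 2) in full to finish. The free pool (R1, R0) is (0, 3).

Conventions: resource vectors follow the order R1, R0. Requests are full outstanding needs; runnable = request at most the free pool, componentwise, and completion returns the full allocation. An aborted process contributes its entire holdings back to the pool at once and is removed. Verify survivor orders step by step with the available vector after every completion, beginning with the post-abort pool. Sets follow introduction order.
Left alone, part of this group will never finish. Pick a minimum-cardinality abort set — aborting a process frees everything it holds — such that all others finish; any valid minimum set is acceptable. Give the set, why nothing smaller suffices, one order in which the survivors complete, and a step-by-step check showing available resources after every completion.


The answer: abort T7.
Key observation: the returned (2, 1) from T7 is what brings T4 — unrunnable before, under any order — into play at step 3.
Why nothing smaller works: aborting no one leaves the state deadlocked as given.
Survivors finish in the order: T9, T2, T4, T8, T3. Walking it through (pool after the aborts first):
  pool = (2, 4)
  run T9 (needs (0, 3), free (2, 4)); after release of (1, 3) the pool is (3, 7)
  run T2 (needs (1, 2), free (3, 7)); after release of (1, 2) the pool is (4, 9)
  run T4 (needs (3, 1), free (4, 9)); after release of (2, 2) the pool is (6, 11)
  run T8 (needs (3, 5), free (6, 11)); after release of (0, 1) the pool is (6, 12)
  run T3 (needs (4, 4), free (6, 12)); after release of (1, 0) the pool is (7, 12)


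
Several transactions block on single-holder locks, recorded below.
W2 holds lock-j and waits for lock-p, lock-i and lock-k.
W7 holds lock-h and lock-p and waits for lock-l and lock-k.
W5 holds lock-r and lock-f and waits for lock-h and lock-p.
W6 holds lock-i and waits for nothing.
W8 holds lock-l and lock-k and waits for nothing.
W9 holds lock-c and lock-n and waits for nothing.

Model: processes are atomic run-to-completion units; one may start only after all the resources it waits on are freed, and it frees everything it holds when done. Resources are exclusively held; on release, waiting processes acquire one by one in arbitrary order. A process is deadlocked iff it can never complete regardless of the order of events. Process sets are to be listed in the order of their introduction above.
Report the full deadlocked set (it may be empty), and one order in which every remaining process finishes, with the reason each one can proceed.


The deadlocked set is empty.
Key observation: the wait relation is loop-free; peeling off processes with no waits unwinds the whole state.
One completion order for the rest: W9, W8, W7, W6, W5, W2.
Check, step by step:
  W9 waits on nothing -> runs at once and releases lock-c and lock-n
  W8 waits on nothing -> runs at once and releases lock-l and lock-k
  W7: everything it awaited (lock-l and lock-k) is free; runs, freeing lock-h and lock-p
  W6 waits on nothing -> runs at once and releases lock-i
  W5: everything it awaited (lock-h and lock-p) is free; runs, freeing lock-r and lock-f
  W2: everything it awaited (lock-p, lock-i and lock-k) is free; runs, freeing lock-j


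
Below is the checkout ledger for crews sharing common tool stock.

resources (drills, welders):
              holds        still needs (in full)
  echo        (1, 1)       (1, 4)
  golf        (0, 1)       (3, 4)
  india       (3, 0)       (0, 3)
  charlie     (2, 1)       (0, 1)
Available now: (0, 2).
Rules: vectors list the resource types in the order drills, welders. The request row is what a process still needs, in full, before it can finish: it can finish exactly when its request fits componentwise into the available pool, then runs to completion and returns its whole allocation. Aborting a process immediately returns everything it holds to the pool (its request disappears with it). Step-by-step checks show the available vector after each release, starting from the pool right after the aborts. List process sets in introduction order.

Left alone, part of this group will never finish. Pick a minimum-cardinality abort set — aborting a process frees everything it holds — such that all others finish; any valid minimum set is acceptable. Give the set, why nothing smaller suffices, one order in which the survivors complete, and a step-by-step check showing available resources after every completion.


Minimum abort set: echo.
Key observation: aborting echo returns (1, 1), and golf — hopeless before — runs at step 2 with the returned capacity in the pool.
Minimality: the empty abort set fails — the state is deadlocked as it stands.
One survivor order: charlie, golf, india. Verifying each step (post-abort pool first):
  pool = (1, 3)
  charlie needs (0, 1) <= (1, 3) -> finishes; pool += (2, 1) = (3, 4)
  golf needs (3, 4) <= (3, 4) -> finishes; pool += (0, 1) = (3, 5)
  india needs (0, 3) <= (3, 5) -> finishes; pool += (3, 0) = (6, 5)


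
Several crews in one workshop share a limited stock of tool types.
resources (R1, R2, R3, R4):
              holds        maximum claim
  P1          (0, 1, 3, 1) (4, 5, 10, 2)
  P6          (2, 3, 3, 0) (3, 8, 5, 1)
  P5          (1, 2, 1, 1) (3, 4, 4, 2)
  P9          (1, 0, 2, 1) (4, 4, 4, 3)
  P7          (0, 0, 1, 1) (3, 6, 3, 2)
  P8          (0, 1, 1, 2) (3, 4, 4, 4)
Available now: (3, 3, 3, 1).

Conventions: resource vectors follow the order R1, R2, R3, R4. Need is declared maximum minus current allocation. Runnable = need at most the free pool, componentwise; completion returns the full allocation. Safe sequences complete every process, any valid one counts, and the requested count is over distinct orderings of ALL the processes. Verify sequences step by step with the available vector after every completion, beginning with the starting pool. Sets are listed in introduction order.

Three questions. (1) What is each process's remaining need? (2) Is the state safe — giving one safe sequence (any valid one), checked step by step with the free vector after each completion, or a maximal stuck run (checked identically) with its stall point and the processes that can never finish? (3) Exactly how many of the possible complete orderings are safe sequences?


(1) Outstanding need per process (order R1, R2, R3, R4):
  P1: (4, 4, 7, 1)
  P6: (1, 5, 2, 1)
  P5: (2, 2, 3, 1)
  P9: (3, 4, 2, 2)
  P7: (3, 6, 2, 1)
  P8: (3, 3, 3, 2)
(2) SAFE, for example via the order P5, P9, P8, P6, P7, P1.
Key observation: reading the order forward, P5 is the first process whose need (2, 2, 3, 1) meets the free pool (3, 3, 3, 1) exactly on a resource it requests.
Check, step by step:
  pool = (3, 3, 3, 1)
  P5 needs (2, 2, 3, 1) <= (3, 3, 3, 1) -> finishes; pool += (1, 2, 1, 1) = (4, 5, 4, 2)
  P9 needs (3, 4, 2, 2) <= (4, 5, 4, 2) -> finishes; pool += (1, 0, 2, 1) = (5, 5, 6, 3)
  P8 needs (3, 3, 3, 2) <= (5, 5, 6, 3) -> finishes; pool += (0, 1, 1, 2) = (5, 6, 7, 5)
  P6 needs (1, 5, 2, 1) <= (5, 6, 7, 5) -> finishes; pool += (2, 3, 3, 0) = (7, 9, 10, 5)
  P7 needs (3, 6, 2, 1) <= (7, 9, 10, 5) -> finishes; pool += (0, 0, 1, 1) = (7, 9, 11, 6)
  P1 needs (4, 4, 7, 1) <= (7, 9, 11, 6) -> finishes; pool += (0, 1, 3, 1) = (7, 10, 14, 7)
(3) The exact count: 52 of the possible complete orderings are safe sequences.


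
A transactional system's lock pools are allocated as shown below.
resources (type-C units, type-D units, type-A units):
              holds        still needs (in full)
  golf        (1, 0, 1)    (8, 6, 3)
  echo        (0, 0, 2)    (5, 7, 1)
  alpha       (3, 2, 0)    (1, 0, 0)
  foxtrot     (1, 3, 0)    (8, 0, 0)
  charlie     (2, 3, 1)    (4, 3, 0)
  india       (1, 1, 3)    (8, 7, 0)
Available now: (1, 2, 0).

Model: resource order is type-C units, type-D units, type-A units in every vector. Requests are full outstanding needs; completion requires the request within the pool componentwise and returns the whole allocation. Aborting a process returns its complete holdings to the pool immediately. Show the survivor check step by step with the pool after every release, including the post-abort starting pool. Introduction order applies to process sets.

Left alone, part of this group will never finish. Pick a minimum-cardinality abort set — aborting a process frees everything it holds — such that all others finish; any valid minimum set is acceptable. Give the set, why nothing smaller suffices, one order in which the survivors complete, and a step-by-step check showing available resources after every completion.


The answer: abort golf and india.
Key observation: the returned (2, 1, 4) from golf and india is what brings foxtrot — unrunnable before, under any order — into play at step 4.
No one abort is enough; case by case: golf alone leaves foxtrot blocked (short on type-C units); echo alone leaves golf blocked (short on type-C units); alpha alone leaves golf blocked (short on type-C units); foxtrot alone leaves golf blocked (short on type-C units); charlie alone leaves golf blocked (short on type-C units); india alone leaves golf blocked (short on type-C units).
Survivors finish in the order: alpha, charlie, echo, foxtrot. Verifying each step (pool after the aborts first):
  pool = (3, 3, 4)
  alpha: need (1, 0, 0) fits (3, 3, 4); releases (3, 2, 0), pool now (6, 5, 4)
  charlie: need (4, 3, 0) fits (6, 5, 4); releases (2, 3, 1), pool now (8, 8, 5)
  echo: need (5, 7, 1) fits (8, 8, 5); releases (0, 0, 2), pool now (8, 8, 7)
  foxtrot: need (8, 0, 0) fits (8, 8, 7); releases (1, 3, 0), pool now (9, 11, 7)


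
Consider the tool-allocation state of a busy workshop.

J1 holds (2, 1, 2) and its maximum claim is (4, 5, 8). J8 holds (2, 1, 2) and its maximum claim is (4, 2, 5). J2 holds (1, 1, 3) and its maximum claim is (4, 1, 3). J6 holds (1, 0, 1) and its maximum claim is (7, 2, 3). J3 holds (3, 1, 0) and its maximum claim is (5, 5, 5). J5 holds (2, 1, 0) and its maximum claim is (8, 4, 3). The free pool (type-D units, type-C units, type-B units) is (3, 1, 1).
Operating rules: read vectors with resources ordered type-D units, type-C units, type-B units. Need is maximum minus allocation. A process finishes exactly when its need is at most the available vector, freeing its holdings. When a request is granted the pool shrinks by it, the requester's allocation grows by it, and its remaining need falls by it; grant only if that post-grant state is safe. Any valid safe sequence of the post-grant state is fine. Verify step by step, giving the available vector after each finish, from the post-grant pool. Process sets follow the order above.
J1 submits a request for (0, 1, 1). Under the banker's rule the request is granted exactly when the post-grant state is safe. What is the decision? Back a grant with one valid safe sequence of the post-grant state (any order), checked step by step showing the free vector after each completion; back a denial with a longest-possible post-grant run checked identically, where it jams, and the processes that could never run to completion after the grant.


DENY: after the grant no complete ordering would exist.
Key observation: J2, J8, J6 can finish, but then (7, 2, 6) is all there is, and the blocked group's type-C units demands exceed it.
Pretend the grant happened; the run J2, J8, J6 goes as far as possible. Verifying each step:
  pool = (3, 0, 0)
  J2: need (3, 0, 0) fits (3, 0, 0); releases (1, 1, 3), pool now (4, 1, 3)
  J8: need (2, 1, 3) fits (4, 1, 3); releases (2, 1, 2), pool now (6, 2, 5)
  J6: need (6, 2, 2) fits (6, 2, 5); releases (1, 0, 1), pool now (7, 2, 6)
  J1 cannot run: need (2, 3, 5) vs free (7, 2, 6) (insufficient type-C units)
  J3 cannot run: need (2, 4, 5) vs free (7, 2, 6) (insufficient type-C units)
  J5 cannot run: need (6, 3, 3) vs free (7, 2, 6) (insufficient type-C units)
Post-grant, the permanently blocked set is J1, J3 and J5.


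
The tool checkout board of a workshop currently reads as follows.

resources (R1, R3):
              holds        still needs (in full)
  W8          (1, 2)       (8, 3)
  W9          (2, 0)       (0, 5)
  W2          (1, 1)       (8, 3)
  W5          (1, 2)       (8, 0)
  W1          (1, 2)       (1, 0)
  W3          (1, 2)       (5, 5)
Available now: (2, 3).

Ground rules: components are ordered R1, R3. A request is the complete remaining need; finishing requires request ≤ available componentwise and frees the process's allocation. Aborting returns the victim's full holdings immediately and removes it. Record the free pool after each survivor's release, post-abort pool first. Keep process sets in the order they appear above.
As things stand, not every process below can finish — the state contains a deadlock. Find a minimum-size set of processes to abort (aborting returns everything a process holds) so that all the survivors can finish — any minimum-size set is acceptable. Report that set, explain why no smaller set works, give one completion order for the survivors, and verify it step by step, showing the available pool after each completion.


The answer: abort W8 and W5.
Key observation: W2 could never have finished before the abort; with (2, 4) returned by W8 and W5, it fits at step 4.
Minimality, checking each single-abort alternative: W8 alone leaves W2 blocked (short on R1); W9 alone leaves W8 blocked (short on R1); W2 alone leaves W8 blocked (short on R1); W5 alone leaves W8 blocked (short on R1); W1 alone leaves W8 blocked (short on R1); W3 alone leaves W8 blocked (short on R1).
One survivor order: W1, W3, W9, W2. Check, step by step (post-abort pool first):
  pool = (4, 7)
  W1: need (1, 0) fits (4, 7); releases (1, 2), pool now (5, 9)
  W3: need (5, 5) fits (5, 9); releases (1, 2), pool now (6, 11)
  W9: need (0, 5) fits (6, 11); releases (2, 0), pool now (8, 11)
  W2: need (8, 3) fits (8, 11); releases (1, 1), pool now (9, 12)
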